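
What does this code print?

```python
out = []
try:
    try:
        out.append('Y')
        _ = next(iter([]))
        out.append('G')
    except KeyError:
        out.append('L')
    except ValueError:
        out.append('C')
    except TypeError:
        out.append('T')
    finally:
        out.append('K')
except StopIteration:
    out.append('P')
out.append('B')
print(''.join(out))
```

Execution trace: 'Y' (try body) → 'K' (finally) → 'P' (outer except StopIteration) → 'B' (after the try/except). Output: YKPB

Answer: YKPB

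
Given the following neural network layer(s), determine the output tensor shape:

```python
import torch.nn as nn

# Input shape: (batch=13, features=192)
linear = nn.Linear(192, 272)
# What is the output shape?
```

Input: (13, 192) -> Output: (13, 272)

Answer: (13, 272)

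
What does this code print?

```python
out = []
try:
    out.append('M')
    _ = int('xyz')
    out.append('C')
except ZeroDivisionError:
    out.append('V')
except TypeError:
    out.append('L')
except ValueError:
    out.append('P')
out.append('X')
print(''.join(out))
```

Execution trace: 'M' (try body) → 'P' (except ValueError) → 'X' (after the try/except). Output: MPX

Answer: MPX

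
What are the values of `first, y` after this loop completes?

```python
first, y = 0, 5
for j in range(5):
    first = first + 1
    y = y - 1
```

first goes 0→5, y goes 5→0
`first, y` takes the values: (0, 5) → (1, 5) → (1, 4) → (2, 4) → (2, 3) → (3, 3) → (3, 2) → (4, 2) → (4, 1) → (5, 1) → (5, 0)

Answer: 5, 0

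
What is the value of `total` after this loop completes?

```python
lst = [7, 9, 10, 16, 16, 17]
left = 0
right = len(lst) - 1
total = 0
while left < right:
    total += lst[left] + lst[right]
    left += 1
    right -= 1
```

Sum of pairs from ends
`total` takes the values: 0 → 24 → 49 → 75

Answer: 75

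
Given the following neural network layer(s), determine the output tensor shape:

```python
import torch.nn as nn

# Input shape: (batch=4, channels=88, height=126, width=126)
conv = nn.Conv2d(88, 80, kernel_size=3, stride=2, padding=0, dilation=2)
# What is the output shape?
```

Input: (4, 88, 126, 126) -> Output: (4, 80, 61, 61)

Answer: (4, 80, 61, 61)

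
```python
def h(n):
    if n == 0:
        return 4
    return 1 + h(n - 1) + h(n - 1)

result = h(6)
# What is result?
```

h(n) = 1 + 2·h(n-1), h(0)=4. Closed form: (4+1)·2^6 - 1 = 319.

Answer: 319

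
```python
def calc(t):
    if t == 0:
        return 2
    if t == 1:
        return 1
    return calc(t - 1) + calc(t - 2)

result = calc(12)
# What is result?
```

Build up from base cases: calc(0)=2, calc(1)=1, calc(2)=3, calc(3)=4, calc(4)=7, calc(5)=11, calc(6)=18, ..., calc(12)=322

Answer: 322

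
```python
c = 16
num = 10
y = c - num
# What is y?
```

Trace:
`c = 16` → c = 16
`num = 10` → num = 10
`y = c - num` → y = 6
So y = 6

Answer: 6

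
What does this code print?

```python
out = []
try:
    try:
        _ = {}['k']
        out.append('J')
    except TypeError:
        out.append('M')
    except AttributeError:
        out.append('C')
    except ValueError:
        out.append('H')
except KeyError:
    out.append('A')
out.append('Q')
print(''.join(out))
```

Execution trace: 'A' (outer except KeyError) → 'Q' (after the try/except). Output: AQ

Answer: AQ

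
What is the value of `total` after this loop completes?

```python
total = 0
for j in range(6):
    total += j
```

Sum of 0 to 5 = 15
`total` takes the values: 0 → 1 → 3 → 6 → 10 → 15

Answer: 15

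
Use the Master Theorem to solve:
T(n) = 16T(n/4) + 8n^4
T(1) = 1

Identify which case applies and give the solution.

a=16, b=4, f(n)=8n^4. log_4(16) = 2. Since c=4 > 2 and the regularity condition holds (16(n/4)^4 = (16/4^4)n^4 with 16/4^4 < 1), Case 3 applies: T(n) = Θ(f(n)) = O(n^4).

Answer: O(n^4) - Case 3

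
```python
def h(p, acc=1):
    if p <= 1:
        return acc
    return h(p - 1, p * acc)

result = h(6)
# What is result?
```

Accumulator trace (n, acc): (6, 1) -> (5, 6) -> (4, 30) -> (3, 120) -> (2, 360) -> (1, 720) -> return 720

Answer: 720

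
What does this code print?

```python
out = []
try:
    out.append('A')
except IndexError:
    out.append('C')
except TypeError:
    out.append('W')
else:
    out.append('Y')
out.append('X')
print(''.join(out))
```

Execution trace: 'A' (try body, no exception) → 'Y' (else) → 'X' (after the try/except). Output: AYX

Answer: AYX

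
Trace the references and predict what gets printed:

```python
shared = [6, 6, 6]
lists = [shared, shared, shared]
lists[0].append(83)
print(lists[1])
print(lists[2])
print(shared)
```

Key concept: list of same reference.
Step by step:
`shared = [6, 6, 6]` → shared = [6, 6, 6]
`lists = [shared, shared, shared]` → lists = [[6, 6, 6], [6, 6, 6], [6, 6, 6]]
`lists[0].append(83)` → shared = [6, 6, 6, 83]; lists = [[6, 6, 6, 83], [6, 6, 6, 83], [6, 6, 6, 83]]
`print(lists[1])` → prints [6, 6, 6, 83]
`print(lists[2])` → prints [6, 6, 6, 83]
`print(shared)` → prints [6, 6, 6, 83]

Answer:
[6, 6, 6, 83]
[6, 6, 6, 83]
[6, 6, 6, 83]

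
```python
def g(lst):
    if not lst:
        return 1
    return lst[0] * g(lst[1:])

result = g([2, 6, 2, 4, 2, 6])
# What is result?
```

Product over [2, 6, 2, 4, 2, 6] = 2 * 6 * 2 * 4 * 2 * 6 = 1152

Answer: 1152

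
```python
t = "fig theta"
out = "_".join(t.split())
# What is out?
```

Trace:
`t = "fig theta"` → t = 'fig theta'
`out = "_".join(t.split())` → out = 'fig_theta'
So out = 'fig_theta'

Answer: 'fig_theta'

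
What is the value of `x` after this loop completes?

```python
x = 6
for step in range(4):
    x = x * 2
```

Multiply by 2, 4 times: 6 * 2^4 = 96
`x` takes the values: 6 → 12 → 24 → 48 → 96

Answer: 96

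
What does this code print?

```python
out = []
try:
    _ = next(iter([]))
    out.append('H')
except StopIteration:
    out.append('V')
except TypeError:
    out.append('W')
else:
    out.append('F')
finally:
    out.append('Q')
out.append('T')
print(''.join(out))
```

Execution trace: 'V' (except StopIteration) → 'Q' (finally) → 'T' (after the try/except). Output: VQT

Answer: VQT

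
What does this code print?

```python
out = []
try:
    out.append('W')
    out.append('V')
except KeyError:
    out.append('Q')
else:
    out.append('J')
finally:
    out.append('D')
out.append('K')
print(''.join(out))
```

Execution trace: 'W' (try body) → 'V' (try body, no exception) → 'J' (else) → 'D' (finally) → 'K' (after the try/except). Output: WVJDK

Answer: WVJDK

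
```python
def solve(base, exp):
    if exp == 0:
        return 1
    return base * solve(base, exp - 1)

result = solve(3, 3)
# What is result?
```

solve(3, 3) = 3 * 3 * 3 = 27

Answer: 27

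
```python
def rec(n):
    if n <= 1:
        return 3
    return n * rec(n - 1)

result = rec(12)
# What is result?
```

rec(12) = 12 * 11 * 10 * 9 * 8 * 7 * 6 * 5 * 4 * 3 * 2 * 3 = 1437004800

Answer: 1437004800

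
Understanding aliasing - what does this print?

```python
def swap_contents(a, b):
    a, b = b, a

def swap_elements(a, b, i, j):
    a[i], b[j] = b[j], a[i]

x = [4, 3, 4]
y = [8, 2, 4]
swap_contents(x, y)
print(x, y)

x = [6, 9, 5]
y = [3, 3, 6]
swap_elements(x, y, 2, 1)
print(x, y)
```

Key concept: parameter rebinding vs mutation.
Step by step:
`x = [4, 3, 4]` → x = [4, 3, 4]
`y = [8, 2, 4]` → y = [8, 2, 4]
`swap_contents(x, y)` → no visible change to tracked variables
`print(x, y)` → prints [4, 3, 4] [8, 2, 4]
`x = [6, 9, 5]` → x = [6, 9, 5]
`y = [3, 3, 6]` → y = [3, 3, 6]
`swap_elements(x, y, 2, 1)` → x = [6, 9, 3]; y = [3, 5, 6]
`print(x, y)` → prints [6, 9, 3] [3, 5, 6]

Answer:
[4, 3, 4] [8, 2, 4]
[6, 9, 3] [3, 5, 6]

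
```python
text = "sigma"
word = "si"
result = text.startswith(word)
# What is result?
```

Trace:
`text = "sigma"` → text = 'sigma'
`word = "si"` → word = 'si'
`result = text.startswith(word)` → result = True
So result = True

Answer: True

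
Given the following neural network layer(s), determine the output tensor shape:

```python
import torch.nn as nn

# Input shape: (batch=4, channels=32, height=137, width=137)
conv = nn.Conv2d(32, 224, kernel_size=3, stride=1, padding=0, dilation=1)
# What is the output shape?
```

Input: (4, 32, 137, 137) -> Output: (4, 224, 135, 135)

Answer: (4, 224, 135, 135)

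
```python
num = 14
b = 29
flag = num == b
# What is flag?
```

Trace:
`num = 14` → num = 14
`b = 29` → b = 29
`flag = num == b` → flag = False
So flag = False

Answer: False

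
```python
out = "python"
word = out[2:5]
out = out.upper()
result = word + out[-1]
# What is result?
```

Trace:
`out = "python"` → out = 'python'
`word = out[2:5]` → word = 'tho'
`out = out.upper()` → out = 'PYTHON'
`result = word + out[-1]` → result = 'thoN'
So result = 'thoN'

Answer: 'thoN'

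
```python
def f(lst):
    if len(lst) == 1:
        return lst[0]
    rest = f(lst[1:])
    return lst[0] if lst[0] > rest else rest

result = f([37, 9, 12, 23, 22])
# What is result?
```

Recursive max over [37, 9, 12, 23, 22] = 37

Answer: 37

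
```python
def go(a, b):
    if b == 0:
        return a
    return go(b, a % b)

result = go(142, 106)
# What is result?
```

go(142, 106) -> go(106, 36) -> go(36, 34) -> go(34, 2) -> go(2, 0) -> 2

Answer: 2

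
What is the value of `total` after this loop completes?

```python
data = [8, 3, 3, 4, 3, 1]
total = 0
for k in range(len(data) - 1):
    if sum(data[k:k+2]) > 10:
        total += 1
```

Count windows with sum > 10
`total` takes the values: 0 → 1

Answer: 1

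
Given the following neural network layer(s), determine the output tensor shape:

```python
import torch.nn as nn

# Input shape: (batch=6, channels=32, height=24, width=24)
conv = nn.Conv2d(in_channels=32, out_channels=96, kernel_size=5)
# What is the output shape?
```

Input: (6, 32, 24, 24) -> Output: (6, 96, 20, 20)

Answer: (6, 96, 20, 20)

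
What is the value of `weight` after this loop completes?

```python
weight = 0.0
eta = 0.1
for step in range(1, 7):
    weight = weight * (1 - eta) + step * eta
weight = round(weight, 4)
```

Moving average with lr=0.1
`weight` takes the values: 0.0 → 0.1 → 0.29 → 0.561 → 0.9049 → 1.31441 → 1.782969 → 1.783

Answer: 1.783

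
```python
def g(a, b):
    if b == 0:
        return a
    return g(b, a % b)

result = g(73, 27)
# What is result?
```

g(73, 27) -> g(27, 19) -> g(19, 8) -> g(8, 3) -> g(3, 2) -> g(2, 1) -> g(1, 0) -> 1

Answer: 1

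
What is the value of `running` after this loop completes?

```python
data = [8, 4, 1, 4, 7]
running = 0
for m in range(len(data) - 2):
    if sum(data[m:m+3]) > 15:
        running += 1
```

Count windows with sum > 15
`running` takes the values: 0

Answer: 0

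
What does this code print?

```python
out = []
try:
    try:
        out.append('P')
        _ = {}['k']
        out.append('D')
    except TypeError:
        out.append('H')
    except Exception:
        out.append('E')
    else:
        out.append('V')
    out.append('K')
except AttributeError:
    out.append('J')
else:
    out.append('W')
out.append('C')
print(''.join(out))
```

Execution trace: 'P' (inner try body) → 'E' (inner except Exception) → 'K' (try body, no exception) → 'W' (else) → 'C' (after the try/except). Output: PEKWC

Answer: PEKWC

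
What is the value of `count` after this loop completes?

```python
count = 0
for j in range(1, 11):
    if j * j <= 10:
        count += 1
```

Count numbers where j² ≤ 10
`count` takes the values: 0 → 1 → 2 → 3

Answer: 3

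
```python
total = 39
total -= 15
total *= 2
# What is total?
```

Trace:
`total = 39` → total = 39
`total -= 15` → total = 24
`total *= 2` → total = 48
So total = 48

Answer: 48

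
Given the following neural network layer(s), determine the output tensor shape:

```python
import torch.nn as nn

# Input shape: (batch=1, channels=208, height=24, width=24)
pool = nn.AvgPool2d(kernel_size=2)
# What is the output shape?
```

Input: (1, 208, 24, 24) -> Output: (1, 208, 12, 12)

Answer: (1, 208, 12, 12)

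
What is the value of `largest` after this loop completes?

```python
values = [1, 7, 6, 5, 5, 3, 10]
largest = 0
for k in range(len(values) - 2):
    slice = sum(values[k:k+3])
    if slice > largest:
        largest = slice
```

Max sum of 3-element window in [1, 7, 6, 5, 5, 3, 10]
`largest` takes the values: 0 → 14 → 18

Answer: 18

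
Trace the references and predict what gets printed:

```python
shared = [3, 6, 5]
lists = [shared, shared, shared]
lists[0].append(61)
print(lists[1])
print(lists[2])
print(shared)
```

Key concept: list of same reference.
Step by step:
`shared = [3, 6, 5]` → shared = [3, 6, 5]
`lists = [shared, shared, shared]` → lists = [[3, 6, 5], [3, 6, 5], [3, 6, 5]]
`lists[0].append(61)` → shared = [3, 6, 5, 61]; lists = [[3, 6, 5, 61], [3, 6, 5, 61], [3, 6, 5, 61]]
`print(lists[1])` → prints [3, 6, 5, 61]
`print(lists[2])` → prints [3, 6, 5, 61]
`print(shared)` → prints [3, 6, 5, 61]

Answer:
[3, 6, 5, 61]
[3, 6, 5, 61]
[3, 6, 5, 61]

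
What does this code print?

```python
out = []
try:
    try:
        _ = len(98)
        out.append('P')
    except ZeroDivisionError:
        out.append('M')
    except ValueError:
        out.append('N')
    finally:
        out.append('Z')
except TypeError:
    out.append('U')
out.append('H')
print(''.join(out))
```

Execution trace: 'Z' (finally) → 'U' (outer except TypeError) → 'H' (after the try/except). Output: ZUH

Answer: ZUH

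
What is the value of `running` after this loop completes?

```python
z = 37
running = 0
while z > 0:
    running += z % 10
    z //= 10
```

Sum digits of 37
`running` takes the values: 0 → 7 → 10

Answer: 10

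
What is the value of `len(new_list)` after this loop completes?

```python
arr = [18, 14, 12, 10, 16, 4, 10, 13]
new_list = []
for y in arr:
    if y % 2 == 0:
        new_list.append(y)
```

Count even numbers in [18, 14, 12, 10, 16, 4, 10, 13]
`new_list` takes the values: [] → [18] → [18, 14] → [18, 14, 12] → [18, 14, 12, 10] → [18, 14, 12, 10, 16] → [18, 14, 12, 10, 16, 4] → [18, 14, 12, 10, 16, 4, 10]
So `len(new_list)` = 7

Answer: 7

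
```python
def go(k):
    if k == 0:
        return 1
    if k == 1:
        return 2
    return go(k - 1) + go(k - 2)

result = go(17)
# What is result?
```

Build up from base cases: go(0)=1, go(1)=2, go(2)=3, go(3)=5, go(4)=8, go(5)=13, go(6)=21, ..., go(17)=4181

Answer: 4181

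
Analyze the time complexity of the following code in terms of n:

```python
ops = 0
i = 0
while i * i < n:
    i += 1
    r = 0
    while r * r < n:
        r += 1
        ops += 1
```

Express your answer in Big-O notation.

Each loop level contributes: √n × √n. Multiplying the contributions gives O(n).

Answer: O(n)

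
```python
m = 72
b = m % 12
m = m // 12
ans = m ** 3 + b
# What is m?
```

Trace:
`m = 72` → m = 72
`b = m % 12` → b = 0
`m = m // 12` → m = 6
`ans = m ** 3 + b` → ans = 216
So m = 6

Answer: 6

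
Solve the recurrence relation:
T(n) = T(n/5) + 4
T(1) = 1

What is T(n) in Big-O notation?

Each step divides n by 5 and adds 4. After log_5(n) steps we reach T(1)=1. So T(n) = 4·log_5(n) + 1 = O(log n).

Answer: O(log n)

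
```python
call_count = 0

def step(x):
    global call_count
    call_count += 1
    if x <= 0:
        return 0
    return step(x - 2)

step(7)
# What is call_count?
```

Linear recursion stepping by 2: 5 calls from x=7 down to ≤0.

Answer: 5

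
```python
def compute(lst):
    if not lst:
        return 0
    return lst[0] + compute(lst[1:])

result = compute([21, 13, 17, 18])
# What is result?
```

21 + 13 + 17 + 18 + 0 = 69

Answer: 69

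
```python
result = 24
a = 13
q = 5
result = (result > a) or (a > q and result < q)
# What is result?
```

Trace:
`result = 24` → result = 24
`a = 13` → a = 13
`q = 5` → q = 5
`result = (result > a) or (a > q and result < q)` → result = True
So result = True

Answer: True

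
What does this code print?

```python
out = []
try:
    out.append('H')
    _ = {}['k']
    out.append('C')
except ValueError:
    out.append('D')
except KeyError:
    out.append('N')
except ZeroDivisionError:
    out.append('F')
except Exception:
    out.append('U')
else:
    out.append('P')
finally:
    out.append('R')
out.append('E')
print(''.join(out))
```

Execution trace: 'H' (try body) → 'N' (except KeyError) → 'R' (finally) → 'E' (after the try/except). Output: HNRE

Answer: HNRE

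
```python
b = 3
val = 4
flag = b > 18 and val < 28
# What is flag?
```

Trace:
`b = 3` → b = 3
`val = 4` → val = 4
`flag = b > 18 and val < 28` → flag = False
So flag = False

Answer: False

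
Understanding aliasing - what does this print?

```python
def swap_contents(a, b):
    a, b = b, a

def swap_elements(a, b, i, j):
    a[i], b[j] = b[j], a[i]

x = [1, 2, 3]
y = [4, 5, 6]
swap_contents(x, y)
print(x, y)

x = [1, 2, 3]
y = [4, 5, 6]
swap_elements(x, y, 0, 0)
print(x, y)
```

Key concept: parameter rebinding vs mutation.
Step by step:
`x = [1, 2, 3]` → x = [1, 2, 3]
`y = [4, 5, 6]` → y = [4, 5, 6]
`swap_contents(x, y)` → no visible change to tracked variables
`print(x, y)` → prints [1, 2, 3] [4, 5, 6]
`x = [1, 2, 3]` → x = [1, 2, 3]
`y = [4, 5, 6]` → y = [4, 5, 6]
`swap_elements(x, y, 0, 0)` → x = [4, 2, 3]; y = [1, 5, 6]
`print(x, y)` → prints [4, 2, 3] [1, 5, 6]

Answer:
[1, 2, 3] [4, 5, 6]
[4, 2, 3] [1, 5, 6]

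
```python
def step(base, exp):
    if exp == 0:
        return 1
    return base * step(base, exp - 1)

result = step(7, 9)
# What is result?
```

step(7, 9) = 7 * 7 * 7 * 7 * 7 * 7 * 7 * 7 * 7 = 40353607

Answer: 40353607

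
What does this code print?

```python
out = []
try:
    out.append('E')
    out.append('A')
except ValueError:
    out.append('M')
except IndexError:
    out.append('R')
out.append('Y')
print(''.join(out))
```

Execution trace: 'E' (try body) → 'A' (try body, no exception) → 'Y' (after the try/except). Output: EAY

Answer: EAY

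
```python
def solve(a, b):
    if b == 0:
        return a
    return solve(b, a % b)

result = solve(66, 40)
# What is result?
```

solve(66, 40) -> solve(40, 26) -> solve(26, 14) -> solve(14, 12) -> solve(12, 2) -> solve(2, 0) -> 2

Answer: 2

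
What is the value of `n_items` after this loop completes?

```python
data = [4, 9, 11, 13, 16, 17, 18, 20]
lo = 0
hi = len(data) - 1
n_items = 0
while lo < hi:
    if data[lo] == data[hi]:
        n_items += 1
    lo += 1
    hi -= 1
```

Count matching pairs from ends
`n_items` takes the values: 0

Answer: 0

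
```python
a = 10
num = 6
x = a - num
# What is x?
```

Trace:
`a = 10` → a = 10
`num = 6` → num = 6
`x = a - num` → x = 4
So x = 4

Answer: 4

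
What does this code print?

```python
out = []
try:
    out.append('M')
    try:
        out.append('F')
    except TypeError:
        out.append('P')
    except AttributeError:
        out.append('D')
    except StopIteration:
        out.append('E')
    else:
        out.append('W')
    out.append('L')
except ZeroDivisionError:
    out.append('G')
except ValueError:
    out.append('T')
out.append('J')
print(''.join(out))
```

Execution trace: 'M' (try body) → 'F' (inner try body, no exception) → 'W' (inner else) → 'L' (try body, no exception) → 'J' (after the try/except). Output: MFWLJ

Answer: MFWLJ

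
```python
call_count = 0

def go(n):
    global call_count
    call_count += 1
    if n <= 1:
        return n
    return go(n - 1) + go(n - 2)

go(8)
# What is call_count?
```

Calls(n) = 1 + Calls(n-1) + Calls(n-2); Calls(0)=Calls(1)=1. For n=8 this gives 67.

Answer: 67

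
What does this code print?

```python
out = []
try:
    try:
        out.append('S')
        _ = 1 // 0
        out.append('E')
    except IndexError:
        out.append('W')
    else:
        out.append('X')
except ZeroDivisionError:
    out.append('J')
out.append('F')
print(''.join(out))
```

Execution trace: 'S' (try body) → 'J' (outer except ZeroDivisionError) → 'F' (after the try/except). Output: SJF

Answer: SJF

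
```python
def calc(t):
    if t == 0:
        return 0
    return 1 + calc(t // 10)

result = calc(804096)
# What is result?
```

Count of digits of 804096: 6

Answer: 6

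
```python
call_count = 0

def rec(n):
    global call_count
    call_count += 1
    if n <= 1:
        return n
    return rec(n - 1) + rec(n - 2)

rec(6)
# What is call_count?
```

Calls(n) = 1 + Calls(n-1) + Calls(n-2); Calls(0)=Calls(1)=1. For n=6 this gives 25.

Answer: 25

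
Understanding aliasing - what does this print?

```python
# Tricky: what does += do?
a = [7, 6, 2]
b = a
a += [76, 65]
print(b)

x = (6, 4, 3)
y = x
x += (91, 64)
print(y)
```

Key concept: += behavior differs for mutable vs immutable.
Step by step:
`a = [7, 6, 2]` → a = [7, 6, 2]
`b = a` → b = [7, 6, 2] (same object as a)
`a += [76, 65]` → a = [7, 6, 2, 76, 65] (same object as b); b = [7, 6, 2, 76, 65] (same object as a)
`print(b)` → prints [7, 6, 2, 76, 65]
`x = (6, 4, 3)` → x = (6, 4, 3)
`y = x` → y = (6, 4, 3)
`x += (91, 64)` → x = (6, 4, 3, 91, 64)
`print(y)` → prints (6, 4, 3)

Answer:
[7, 6, 2, 76, 65]
(6, 4, 3)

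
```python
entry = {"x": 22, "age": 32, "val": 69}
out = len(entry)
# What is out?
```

Trace:
`entry = {"x": 22, "age": 32, "val": 69}` → entry = {'x': 22, 'age': 32, 'val': 69}
`out = len(entry)` → out = 3
So out = 3

Answer: 3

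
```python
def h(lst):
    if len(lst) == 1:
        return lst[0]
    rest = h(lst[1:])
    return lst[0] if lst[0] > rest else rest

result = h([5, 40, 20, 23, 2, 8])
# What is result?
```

Recursive max over [5, 40, 20, 23, 2, 8] = 40

Answer: 40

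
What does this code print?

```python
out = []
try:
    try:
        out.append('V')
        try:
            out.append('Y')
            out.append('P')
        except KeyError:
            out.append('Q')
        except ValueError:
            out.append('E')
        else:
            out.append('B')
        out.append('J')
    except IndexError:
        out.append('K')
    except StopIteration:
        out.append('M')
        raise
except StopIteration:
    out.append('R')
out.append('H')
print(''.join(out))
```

Execution trace: 'V' (try body) → 'Y' (inner try body) → 'P' (inner try body, no exception) → 'B' (inner else) → 'J' (try body, no exception) → 'H' (after the try/except). Output: VYPBJH

Answer: VYPBJH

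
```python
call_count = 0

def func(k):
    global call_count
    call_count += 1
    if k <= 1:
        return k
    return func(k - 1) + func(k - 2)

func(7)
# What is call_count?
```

Calls(k) = 1 + Calls(k-1) + Calls(k-2); Calls(0)=Calls(1)=1. For k=7 this gives 41.

Answer: 41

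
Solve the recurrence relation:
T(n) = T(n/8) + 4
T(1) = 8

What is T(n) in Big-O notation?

Each step divides n by 8 and adds 4. After log_8(n) steps we reach T(1)=8. So T(n) = 4·log_8(n) + 8 = O(log n).

Answer: O(log n)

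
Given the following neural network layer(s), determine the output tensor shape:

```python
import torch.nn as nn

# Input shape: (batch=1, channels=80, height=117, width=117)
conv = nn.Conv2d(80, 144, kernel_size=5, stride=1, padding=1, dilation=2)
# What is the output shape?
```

Input: (1, 80, 117, 117) -> Output: (1, 144, 111, 111)

Answer: (1, 144, 111, 111)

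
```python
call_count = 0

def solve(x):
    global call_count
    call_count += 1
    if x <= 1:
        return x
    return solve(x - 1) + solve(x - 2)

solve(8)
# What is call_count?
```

Calls(x) = 1 + Calls(x-1) + Calls(x-2); Calls(0)=Calls(1)=1. For x=8 this gives 67.

Answer: 67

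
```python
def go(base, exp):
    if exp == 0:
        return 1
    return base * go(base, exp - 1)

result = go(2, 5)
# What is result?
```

go(2, 5) = 2 * 2 * 2 * 2 * 2 = 32

Answer: 32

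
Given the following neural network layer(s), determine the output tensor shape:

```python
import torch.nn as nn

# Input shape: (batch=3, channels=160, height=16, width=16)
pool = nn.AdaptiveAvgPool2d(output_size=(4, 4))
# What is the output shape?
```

Input: (3, 160, 16, 16) -> Output: (3, 160, 4, 4)

Answer: (3, 160, 4, 4)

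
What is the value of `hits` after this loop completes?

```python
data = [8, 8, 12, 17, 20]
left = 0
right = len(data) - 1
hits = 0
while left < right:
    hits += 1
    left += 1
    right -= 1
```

Iterations until pointers meet (list length 5)
`hits` takes the values: 0 → 1 → 2

Answer: 2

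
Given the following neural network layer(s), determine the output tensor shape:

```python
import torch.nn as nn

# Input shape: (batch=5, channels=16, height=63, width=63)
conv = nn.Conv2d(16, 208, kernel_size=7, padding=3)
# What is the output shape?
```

Input: (5, 16, 63, 63) -> Output: (5, 208, 63, 63)

Answer: (5, 208, 63, 63)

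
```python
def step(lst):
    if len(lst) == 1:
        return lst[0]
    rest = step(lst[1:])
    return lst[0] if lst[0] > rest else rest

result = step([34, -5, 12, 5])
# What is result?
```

Recursive max over [34, -5, 12, 5] = 34

Answer: 34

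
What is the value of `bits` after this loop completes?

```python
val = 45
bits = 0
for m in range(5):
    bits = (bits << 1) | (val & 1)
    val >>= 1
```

Reverse lowest 5 bits of 45
`bits` takes the values: 0 → 1 → 2 → 5 → 11 → 22

Answer: 22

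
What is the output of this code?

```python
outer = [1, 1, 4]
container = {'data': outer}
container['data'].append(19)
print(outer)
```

Key concept: dict holds reference to list.
Step by step:
`outer = [1, 1, 4]` → outer = [1, 1, 4]
`container = {'data': outer}` → container = {'data': [1, 1, 4]}
`container['data'].append(19)` → outer = [1, 1, 4, 19]; container = {'data': [1, 1, 4, 19]}
`print(outer)` → prints [1, 1, 4, 19]

Answer: [1, 1, 4, 19]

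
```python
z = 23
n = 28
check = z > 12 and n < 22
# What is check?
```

Trace:
`z = 23` → z = 23
`n = 28` → n = 28
`check = z > 12 and n < 22` → check = False
So check = False

Answer: False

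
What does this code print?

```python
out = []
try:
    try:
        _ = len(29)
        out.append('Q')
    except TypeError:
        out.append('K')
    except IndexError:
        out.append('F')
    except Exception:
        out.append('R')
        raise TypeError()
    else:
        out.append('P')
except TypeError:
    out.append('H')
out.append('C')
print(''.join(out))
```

Execution trace: 'K' (inner except TypeError) → 'C' (after the try/except). Output: KC

Answer: KC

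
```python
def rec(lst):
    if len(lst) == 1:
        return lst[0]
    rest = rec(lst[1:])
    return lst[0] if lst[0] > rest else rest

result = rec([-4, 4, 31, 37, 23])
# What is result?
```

Recursive max over [-4, 4, 31, 37, 23] = 37

Answer: 37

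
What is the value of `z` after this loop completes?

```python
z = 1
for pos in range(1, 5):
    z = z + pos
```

Start at 1, add 1 through 4
`z` takes the values: 1 → 2 → 4 → 7 → 11

Answer: 11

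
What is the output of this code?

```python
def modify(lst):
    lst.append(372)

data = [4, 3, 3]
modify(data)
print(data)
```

Key concept: function modifies passed list.
Step by step:
`data = [4, 3, 3]` → data = [4, 3, 3]
`modify(data)` → data = [4, 3, 3, 372]
`print(data)` → prints [4, 3, 3, 372]

Answer: [4, 3, 3, 372]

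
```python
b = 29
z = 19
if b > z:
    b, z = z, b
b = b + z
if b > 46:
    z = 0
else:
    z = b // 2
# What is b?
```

Trace:
`b = 29` → b = 29
`z = 19` → z = 19
`if b > z: ...` → b > z is True → b = 19; z = 29
`b = b + z` → b = 48
`if b > 46: ...` → b > 46 is True → z = 0
So b = 48

Answer: 48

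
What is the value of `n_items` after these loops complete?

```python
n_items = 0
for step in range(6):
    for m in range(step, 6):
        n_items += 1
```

Upper triangle: 6 + 5 + ... + 1
`n_items` takes the values: 0 → 1 → 2 → 3 → 4 → 5 → 6 → 7 → 8 → 9 → 10 → 11 → 12 → 13 → 14 → 15 → 16 → 17 → 18 → 19 → 20 → 21

Answer: 21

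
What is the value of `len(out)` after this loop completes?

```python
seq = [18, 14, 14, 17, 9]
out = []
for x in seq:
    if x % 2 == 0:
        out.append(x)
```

Count even numbers in [18, 14, 14, 17, 9]
`out` takes the values: [] → [18] → [18, 14] → [18, 14, 14]
So `len(out)` = 3

Answer: 3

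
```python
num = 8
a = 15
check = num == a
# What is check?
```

Trace:
`num = 8` → num = 8
`a = 15` → a = 15
`check = num == a` → check = False
So check = False

Answer: False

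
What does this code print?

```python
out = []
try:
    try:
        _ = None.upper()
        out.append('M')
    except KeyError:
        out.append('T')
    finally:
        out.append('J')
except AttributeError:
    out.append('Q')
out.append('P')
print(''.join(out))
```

Execution trace: 'J' (inner finally) → 'Q' (outer except AttributeError) → 'P' (after the try/except). Output: JQP

Answer: JQP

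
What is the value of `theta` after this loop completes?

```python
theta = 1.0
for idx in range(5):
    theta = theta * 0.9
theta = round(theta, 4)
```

Exponential decay: 1.0 * 0.9^5
`theta` takes the values: 1.0 → 0.9 → 0.81 → 0.729 → 0.6561 → 0.59049 → 0.5905

Answer: 0.5905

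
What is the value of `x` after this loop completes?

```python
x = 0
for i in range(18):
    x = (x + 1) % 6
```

Increment mod 6, 18 times = 0
`x` takes the values: 0 → 1 → 2 → 3 → 4 → 5 → 0 → 1 → 2 → 3 → 4 → 5 → 0 → 1 → 2 → 3 → 4 → 5 → 0

Answer: 0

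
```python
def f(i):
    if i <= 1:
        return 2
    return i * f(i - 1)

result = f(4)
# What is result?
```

f(4) = 4 * 3 * 2 * 2 = 48

Answer: 48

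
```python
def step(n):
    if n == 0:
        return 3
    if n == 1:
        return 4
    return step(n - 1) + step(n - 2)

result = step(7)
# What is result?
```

Build up from base cases: step(0)=3, step(1)=4, step(2)=7, step(3)=11, step(4)=18, step(5)=29, step(6)=47, ..., step(7)=76

Answer: 76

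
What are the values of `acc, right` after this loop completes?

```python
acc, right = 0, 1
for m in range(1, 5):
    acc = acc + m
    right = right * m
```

Sum and factorial of 1 to 4
`acc, right` takes the values: (0, 1) → (1, 1) → (3, 1) → (3, 2) → (6, 2) → (6, 6) → (10, 6) → (10, 24)

Answer: 10, 24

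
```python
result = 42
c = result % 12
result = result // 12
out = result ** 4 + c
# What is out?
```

Trace:
`result = 42` → result = 42
`c = result % 12` → c = 6
`result = result // 12` → result = 3
`out = result ** 4 + c` → out = 87
So out = 87

Answer: 87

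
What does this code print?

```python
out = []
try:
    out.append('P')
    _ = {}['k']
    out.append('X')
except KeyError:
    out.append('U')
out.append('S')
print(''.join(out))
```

Execution trace: 'P' (try body) → 'U' (except KeyError) → 'S' (after the try/except). Output: PUS

Answer: PUS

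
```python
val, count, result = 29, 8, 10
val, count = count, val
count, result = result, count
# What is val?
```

Trace:
`val, count, result = 29, 8, 10` → val = 29; count = 8; result = 10
`val, count = count, val` → val = 8; count = 29
`count, result = result, count` → count = 10; result = 29
So val = 8

Answer: 8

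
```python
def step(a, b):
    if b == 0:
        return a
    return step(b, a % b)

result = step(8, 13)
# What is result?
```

step(8, 13) -> step(13, 8) -> step(8, 5) -> step(5, 3) -> step(3, 2) -> step(2, 1) -> step(1, 0) -> 1

Answer: 1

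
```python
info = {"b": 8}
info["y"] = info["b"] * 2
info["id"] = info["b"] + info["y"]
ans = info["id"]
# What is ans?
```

Trace:
`info = {"b": 8}` → info = {'b': 8}
`info["y"] = info["b"] * 2` → info = {'b': 8, 'y': 16}
`info["id"] = info["b"] + info["y"]` → info = {'b': 8, 'y': 16, 'id': 24}
`ans = info["id"]` → ans = 24
So ans = 24

Answer: 24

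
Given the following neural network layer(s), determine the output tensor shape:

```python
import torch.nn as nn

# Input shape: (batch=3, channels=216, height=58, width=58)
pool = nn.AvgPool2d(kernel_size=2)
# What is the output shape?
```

Input: (3, 216, 58, 58) -> Output: (3, 216, 29, 29)

Answer: (3, 216, 29, 29)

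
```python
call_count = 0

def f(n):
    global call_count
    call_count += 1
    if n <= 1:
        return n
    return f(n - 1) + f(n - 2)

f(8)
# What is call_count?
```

Calls(n) = 1 + Calls(n-1) + Calls(n-2); Calls(0)=Calls(1)=1. For n=8 this gives 67.

Answer: 67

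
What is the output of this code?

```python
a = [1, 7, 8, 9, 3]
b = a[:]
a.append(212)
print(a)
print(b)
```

Key concept: slice [:] creates copy.
Step by step:
`a = [1, 7, 8, 9, 3]` → a = [1, 7, 8, 9, 3]
`b = a[:]` → b = [1, 7, 8, 9, 3]
`a.append(212)` → a = [1, 7, 8, 9, 3, 212]
`print(a)` → prints [1, 7, 8, 9, 3, 212]
`print(b)` → prints [1, 7, 8, 9, 3]

Answer:
[1, 7, 8, 9, 3, 212]
[1, 7, 8, 9, 3]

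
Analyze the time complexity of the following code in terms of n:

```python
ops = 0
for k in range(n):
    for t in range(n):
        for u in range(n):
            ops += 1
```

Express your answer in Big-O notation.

Each loop level contributes: n × n × n. Multiplying the contributions gives O(n^3).

Answer: O(n^3)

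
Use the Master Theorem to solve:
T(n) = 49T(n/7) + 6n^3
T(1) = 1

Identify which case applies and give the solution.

a=49, b=7, f(n)=6n^3. log_7(49) = 2. Since c=3 > 2 and the regularity condition holds (49(n/7)^3 = (49/7^3)n^3 with 49/7^3 < 1), Case 3 applies: T(n) = Θ(f(n)) = O(n^3).

Answer: O(n^3) - Case 3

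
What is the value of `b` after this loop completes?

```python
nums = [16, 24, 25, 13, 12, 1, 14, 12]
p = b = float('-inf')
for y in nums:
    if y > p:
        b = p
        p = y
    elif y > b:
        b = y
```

Second largest (with repeats) in [16, 24, 25, 13, 12, 1, 14, 12]
`b` takes the values: -inf → 16 → 24

Answer: 24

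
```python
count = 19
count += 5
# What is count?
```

Trace:
`count = 19` → count = 19
`count += 5` → count = 24
So count = 24

Answer: 24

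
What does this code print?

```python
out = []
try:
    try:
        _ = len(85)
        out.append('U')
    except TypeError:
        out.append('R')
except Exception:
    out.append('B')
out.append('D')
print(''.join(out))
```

Execution trace: 'R' (inner except TypeError) → 'D' (after the try/except). Output: RD

Answer: RD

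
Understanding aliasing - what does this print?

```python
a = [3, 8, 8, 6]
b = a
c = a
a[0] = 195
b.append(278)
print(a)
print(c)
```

Key concept: multiple aliases.
Step by step:
`a = [3, 8, 8, 6]` → a = [3, 8, 8, 6]
`b = a` → b = [3, 8, 8, 6] (same object as a)
`c = a` → c = [3, 8, 8, 6] (same object as a, b)
`a[0] = 195` → a = [195, 8, 8, 6] (same object as b, c); b = [195, 8, 8, 6] (same object as a, c); c = [195, 8, 8, 6] (same object as a, b)
`b.append(278)` → a = [195, 8, 8, 6, 278] (same object as b, c); b = [195, 8, 8, 6, 278] (same object as a, c); c = [195, 8, 8, 6, 278] (same object as a, b)
`print(a)` → prints [195, 8, 8, 6, 278]
`print(c)` → prints [195, 8, 8, 6, 278]

Answer:
[195, 8, 8, 6, 278]
[195, 8, 8, 6, 278]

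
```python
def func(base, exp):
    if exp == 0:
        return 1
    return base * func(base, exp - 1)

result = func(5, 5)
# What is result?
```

func(5, 5) = 5 * 5 * 5 * 5 * 5 = 3125

Answer: 3125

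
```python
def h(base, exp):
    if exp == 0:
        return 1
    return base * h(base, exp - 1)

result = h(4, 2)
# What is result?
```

h(4, 2) = 4 * 4 = 16

Answer: 16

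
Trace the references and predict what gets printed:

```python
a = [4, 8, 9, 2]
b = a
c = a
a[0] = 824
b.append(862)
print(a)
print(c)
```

Key concept: multiple aliases.
Step by step:
`a = [4, 8, 9, 2]` → a = [4, 8, 9, 2]
`b = a` → b = [4, 8, 9, 2] (same object as a)
`c = a` → c = [4, 8, 9, 2] (same object as a, b)
`a[0] = 824` → a = [824, 8, 9, 2] (same object as b, c); b = [824, 8, 9, 2] (same object as a, c); c = [824, 8, 9, 2] (same object as a, b)
`b.append(862)` → a = [824, 8, 9, 2, 862] (same object as b, c); b = [824, 8, 9, 2, 862] (same object as a, c); c = [824, 8, 9, 2, 862] (same object as a, b)
`print(a)` → prints [824, 8, 9, 2, 862]
`print(c)` → prints [824, 8, 9, 2, 862]

Answer:
[824, 8, 9, 2, 862]
[824, 8, 9, 2, 862]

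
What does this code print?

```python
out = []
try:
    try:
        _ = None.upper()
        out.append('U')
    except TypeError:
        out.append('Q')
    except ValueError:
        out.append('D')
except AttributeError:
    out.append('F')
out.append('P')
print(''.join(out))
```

Execution trace: 'F' (outer except AttributeError) → 'P' (after the try/except). Output: FP

Answer: FP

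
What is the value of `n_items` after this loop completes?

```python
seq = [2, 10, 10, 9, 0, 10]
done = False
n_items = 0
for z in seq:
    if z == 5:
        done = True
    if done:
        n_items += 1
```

Count elements after first 5 in [2, 10, 10, 9, 0, 10]
`n_items` takes the values: 0

Answer: 0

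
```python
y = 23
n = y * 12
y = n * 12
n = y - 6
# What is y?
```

Trace:
`y = 23` → y = 23
`n = y * 12` → n = 276
`y = n * 12` → y = 3312
`n = y - 6` → n = 3306
So y = 3312

Answer: 3312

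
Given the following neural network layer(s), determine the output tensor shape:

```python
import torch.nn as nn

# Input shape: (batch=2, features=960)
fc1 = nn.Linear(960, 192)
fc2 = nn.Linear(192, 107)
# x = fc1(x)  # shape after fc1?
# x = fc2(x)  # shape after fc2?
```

Input: (2, 960) -> after fc1: (2, 192) -> Output: (2, 107)

Answer: (2, 107)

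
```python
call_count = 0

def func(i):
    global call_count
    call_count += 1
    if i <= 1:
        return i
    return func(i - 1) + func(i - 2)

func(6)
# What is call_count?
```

Calls(i) = 1 + Calls(i-1) + Calls(i-2); Calls(0)=Calls(1)=1. For i=6 this gives 25.

Answer: 25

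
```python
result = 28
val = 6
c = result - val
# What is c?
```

Trace:
`result = 28` → result = 28
`val = 6` → val = 6
`c = result - val` → c = 22
So c = 22

Answer: 22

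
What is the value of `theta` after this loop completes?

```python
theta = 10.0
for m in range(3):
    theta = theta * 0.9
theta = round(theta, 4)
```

Exponential decay: 10.0 * 0.9^3
`theta` takes the values: 10.0 → 9.0 → 8.1 → 7.29

Answer: 7.29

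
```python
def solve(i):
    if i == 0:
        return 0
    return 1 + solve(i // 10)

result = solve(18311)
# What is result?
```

Count of digits of 18311: 5

Answer: 5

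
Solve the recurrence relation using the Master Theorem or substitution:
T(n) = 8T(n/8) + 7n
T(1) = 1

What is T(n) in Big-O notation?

By Master Theorem: a=8, b=8, f(n)=7n. Since log_8(8) = 1 and f(n) = Θ(n^1), Case 2 applies. T(n) = O(n log n).

Answer: O(n log n)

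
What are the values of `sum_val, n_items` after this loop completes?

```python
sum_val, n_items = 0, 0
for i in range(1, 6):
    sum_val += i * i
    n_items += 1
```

Sum of squares and count
`sum_val, n_items` takes the values: (0, 0) → (1, 0) → (1, 1) → (5, 1) → (5, 2) → (14, 2) → (14, 3) → (30, 3) → (30, 4) → (55, 4) → (55, 5)

Answer: 55, 5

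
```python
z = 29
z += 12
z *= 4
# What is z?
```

Trace:
`z = 29` → z = 29
`z += 12` → z = 41
`z *= 4` → z = 164
So z = 164

Answer: 164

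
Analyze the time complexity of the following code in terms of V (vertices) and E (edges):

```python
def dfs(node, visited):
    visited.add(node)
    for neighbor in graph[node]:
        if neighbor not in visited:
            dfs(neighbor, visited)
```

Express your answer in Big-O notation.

This is Depth-first search (recursive). Time complexity: O(V + E).

Answer: O(V + E)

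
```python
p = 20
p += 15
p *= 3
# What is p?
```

Trace:
`p = 20` → p = 20
`p += 15` → p = 35
`p *= 3` → p = 105
So p = 105

Answer: 105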